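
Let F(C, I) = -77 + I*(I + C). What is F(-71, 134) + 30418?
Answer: 38783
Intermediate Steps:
F(C, I) = -77 + I*(C + I)
F(-71, 134) + 30418 = (-77 + 134**2 - 71*134) + 30418 = (-77 + 17956 - 9514) + 30418 = 8365 + 30418 = 38783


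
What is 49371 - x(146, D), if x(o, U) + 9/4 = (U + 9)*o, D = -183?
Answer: 299109/4 ≈ 74777.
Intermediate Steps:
x(o, U) = -9/4 + o*(9 + U) (x(o, U) = -9/4 + (U + 9)*o = -9/4 + (9 + U)*o = -9/4 + o*(9 + U))
49371 - x(146, D) = 49371 - (-9/4 + 9*146 - 183*146) = 49371 - (-9/4 + 1314 - 26718) = 49371 - 1*(-101625/4) = 49371 + 101625/4 = 299109/4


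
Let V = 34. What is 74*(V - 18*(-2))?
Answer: 5180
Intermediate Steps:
74*(V - 18*(-2)) = 74*(34 - 18*(-2)) = 74*(34 + 36) = 74*70 = 5180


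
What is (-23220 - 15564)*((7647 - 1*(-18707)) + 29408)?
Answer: -2162673408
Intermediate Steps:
(-23220 - 15564)*((7647 - 1*(-18707)) + 29408) = -38784*((7647 + 18707) + 29408) = -38784*(26354 + 29408) = -38784*55762 = -2162673408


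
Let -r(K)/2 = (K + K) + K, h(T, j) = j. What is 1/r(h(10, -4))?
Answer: 1/24 ≈ 0.041667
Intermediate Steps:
r(K) = -6*K (r(K) = -2*((K + K) + K) = -2*(2*K + K) = -6*K)
1/r(h(10, -4)) = 1/(-6*(-4)) = 1/24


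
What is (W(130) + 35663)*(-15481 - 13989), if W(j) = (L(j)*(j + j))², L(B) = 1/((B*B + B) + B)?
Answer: -2289053207315/2178 ≈ -1.0510e+9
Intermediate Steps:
L(B) = 1/(B² + 2*B) (L(B) = 1/((B² + B) + B) = 1/((B + B²) + B) = 1/(B² + 2*B))
W(j) = 4/(2 + j)² (W(j) = ((1/(j*(2 + j)))*(j + j))² = ((1/(j*(2 + j)))*(2*j))² = (2/(2 + j))² = 4/(2 + j)²)
(W(130) + 35663)*(-15481 - 13989) = (4/(2 + 130)² + 35663)*(-15481 - 13989) = (4/132² + 35663)*(-29470) = (4*(1/17424) + 35663)*(-29470) = (1/4356 + 35663)*(-29470) = (155348029/4356)*(-29470) = -2289053207315/2178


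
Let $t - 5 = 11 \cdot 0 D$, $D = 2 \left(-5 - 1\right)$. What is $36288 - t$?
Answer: $36283$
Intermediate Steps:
$D = -12$ ($D = 2 \left(-6\right) = -12$)
$t = 5$ ($t = 5 + 11 \cdot 0 \left(-12\right) = 5 + 0 \left(-12\right) = 5 + 0 = 5$)
$36288 - t = 36288 - 5 = 36283$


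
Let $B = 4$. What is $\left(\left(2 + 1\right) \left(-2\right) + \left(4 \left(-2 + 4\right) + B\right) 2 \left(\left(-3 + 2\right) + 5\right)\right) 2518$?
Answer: $226620$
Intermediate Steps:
$\left(\left(2 + 1\right) \left(-2\right) + \left(4 \left(-2 + 4\right) + B\right) 2 \left(\left(-3 + 2\right) + 5\right)\right) 2518 = \left(\left(2 + 1\right) \left(-2\right) + \left(4 \left(-2 + 4\right) + 4\right) 2 \left(\left(-3 + 2\right) + 5\right)\right) 2518 = \left(3 \left(-2\right) + \left(4 \cdot 2 + 4\right) 2 \left(-1 + 5\right)\right) 2518 = \left(-6 + \left(8 + 4\right) 2 \cdot 4\right) 2518 = \left(-6 + 12 \cdot 2 \cdot 4\right) 2518 = \left(-6 + 24 \cdot 4\right) 2518 = \left(-6 + 96\right) 2518 = 90 \cdot 2518 = 226620$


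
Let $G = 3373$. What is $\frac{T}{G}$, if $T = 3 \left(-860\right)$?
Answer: $- \frac{2580}{3373} \approx -0.7649$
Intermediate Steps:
$T = -2580$
$\frac{T}{G} = - \frac{2580}{3373}$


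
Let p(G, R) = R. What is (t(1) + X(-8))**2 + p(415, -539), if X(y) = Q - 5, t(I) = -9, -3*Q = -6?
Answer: -395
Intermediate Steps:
Q = 2 (Q = -1/3*(-6) = 2)
X(y) = -3 (X(y) = 2 - 5 = -3)
(t(1) + X(-8))**2 + p(415, -539) = (-9 - 3)**2 - 539 = (-12)**2 - 539 = 144 - 539 = -395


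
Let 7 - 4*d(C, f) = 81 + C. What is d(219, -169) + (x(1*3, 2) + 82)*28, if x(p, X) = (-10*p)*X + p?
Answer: 2507/4 ≈ 626.75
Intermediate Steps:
x(p, X) = p - 10*X*p (x(p, X) = -10*X*p + p = p - 10*X*p)
d(C, f) = -37/2 - C/4 (d(C, f) = 7/4 - (81 + C)/4 = 7/4 + (-81/4 - C/4) = -37/2 - C/4)
d(219, -169) + (x(1*3, 2) + 82)*28 = (-37/2 - ¼*219) + ((1*3)*(1 - 10*2) + 82)*28 = (-37/2 - 219/4) + (3*(1 - 20) + 82)*28 = -293/4 + (3*(-19) + 82)*28 = -293/4 + (-57 + 82)*28 = -293/4 + 25*28 = -293/4 + 700 = 2507/4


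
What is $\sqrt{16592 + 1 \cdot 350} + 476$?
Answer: $476 + \sqrt{16942} \approx 606.16$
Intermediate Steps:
$\sqrt{16592 + 1 \cdot 350} + 476 = \sqrt{16592 + 350} + 476 = \sqrt{16942} + 476 = 476 + \sqrt{16942}$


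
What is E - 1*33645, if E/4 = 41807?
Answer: 133583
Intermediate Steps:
E = 167228 (E = 4*41807 = 167228)
E - 1*33645 = 167228 - 1*33645 = 167228 - 33645 = 133583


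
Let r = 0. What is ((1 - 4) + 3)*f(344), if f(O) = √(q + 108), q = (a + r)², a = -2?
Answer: 0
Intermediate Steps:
q = 4 (q = (-2 + 0)² = (-2)² = 4)
f(O) = 4*√7 (f(O) = √(4 + 108) = √112 = 4*√7)
((1 - 4) + 3)*f(344) = ((1 - 4) + 3)*(4*√7) = (-3 + 3)*(4*√7) = 0*(4*√7) = 0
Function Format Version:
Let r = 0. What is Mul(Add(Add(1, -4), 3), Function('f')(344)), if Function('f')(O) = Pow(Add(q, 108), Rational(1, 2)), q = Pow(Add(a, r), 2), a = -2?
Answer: 0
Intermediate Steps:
q = 4 (q = Pow(Add(-2, 0), 2) = Pow(-2, 2) = 4)
Function('f')(O) = Mul(4, Pow(7, Rational(1, 2))) (Function('f')(O) = Pow(Add(4, 108), Rational(1, 2)) = Pow(112, Rational(1, 2)) = Mul(4, Pow(7, Rational(1, 2))))
Mul(Add(Add(1, -4), 3), Function('f')(344)) = Mul(Add(Add(1, -4), 3), Mul(4, Pow(7, Rational(1, 2)))) = Mul(Add(-3, 3), Mul(4, Pow(7, Rational(1, 2)))) = Mul(0, Mul(4, Pow(7, Rational(1, 2)))) = 0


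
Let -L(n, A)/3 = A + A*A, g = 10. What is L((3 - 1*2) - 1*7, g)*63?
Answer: -20790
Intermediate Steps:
L(n, A) = -3*A - 3*A² (L(n, A) = -3*(A + A*A) = -3*(A + A²) = -3*A - 3*A²)
L((3 - 1*2) - 1*7, g)*63 = -3*10*(1 + 10)*63 = -3*10*11*63 = -330*63 = -20790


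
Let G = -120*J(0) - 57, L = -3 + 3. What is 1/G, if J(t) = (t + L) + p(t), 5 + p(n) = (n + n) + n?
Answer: 1/543 ≈ 0.0018416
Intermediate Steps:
p(n) = -5 + 3*n (p(n) = -5 + ((n + n) + n) = -5 + (2*n + n) = -5 + 3*n)
L = 0
J(t) = -5 + 4*t (J(t) = (t + 0) + (-5 + 3*t) = t + (-5 + 3*t) = -5 + 4*t)
G = 543 (G = -120*(-5 + 4*0) - 57 = -120*(-5 + 0) - 57 = -120*(-5) - 57 = 600 - 57 = 543)
1/G = 1/543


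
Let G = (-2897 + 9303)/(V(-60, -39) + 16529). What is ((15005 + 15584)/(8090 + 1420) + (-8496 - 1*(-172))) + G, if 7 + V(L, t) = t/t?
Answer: -1307414825413/157133730 ≈ -8320.4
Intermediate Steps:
V(L, t) = -6 (V(L, t) = -7 + t/t = -7 + 1 = -6)
G = 6406/16523 (G = (-2897 + 9303)/(-6 + 16529) = 6406/16523 ≈ 0.38770)
((15005 + 15584)/(8090 + 1420) + (-8496 - 1*(-172))) + G = ((15005 + 15584)/(8090 + 1420) + (-8496 - 1*(-172))) + 6406/16523 = (30589/9510 + (-8496 + 172)) + 6406/16523 = (30589*(1/9510) - 8324) + 6406/16523 = (30589/9510 - 8324) + 6406/16523 = -79130651/9510 + 6406/16523 = -1307414825413/157133730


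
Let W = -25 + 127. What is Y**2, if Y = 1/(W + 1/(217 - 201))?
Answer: 256/2666689 ≈ 9.5999e-5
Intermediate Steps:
W = 102
Y = 16/1633 (Y = 1/(102 + 1/(217 - 201)) = 1/(102 + 1/16) = 1/(1633/16) = 16/1633 ≈ 0.0097979)
Y**2 = (16/1633)**2 = 256/2666689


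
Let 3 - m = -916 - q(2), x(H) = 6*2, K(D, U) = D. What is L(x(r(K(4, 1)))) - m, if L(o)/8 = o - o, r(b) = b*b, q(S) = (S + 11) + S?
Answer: -934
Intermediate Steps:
q(S) = 11 + 2*S (q(S) = (11 + S) + S = 11 + 2*S)
r(b) = b²
x(H) = 12
m = 934 (m = 3 - (-916 - (11 + 2*2)) = 3 - (-916 - (11 + 4)) = 3 - (-916 - 1*15) = 3 - (-916 - 15) = 3 - 1*(-931) = 3 + 931 = 934)
L(o) = 0 (L(o) = 8*(o - o) = 8*0 = 0)
L(x(r(K(4, 1)))) - m = 0 - 1*934 = 0 - 934 = -934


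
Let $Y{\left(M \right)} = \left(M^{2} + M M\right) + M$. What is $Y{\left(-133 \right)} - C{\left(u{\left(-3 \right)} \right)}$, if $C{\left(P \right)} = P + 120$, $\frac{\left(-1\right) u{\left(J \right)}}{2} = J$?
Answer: $35119$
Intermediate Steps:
$u{\left(J \right)} = - 2 J$
$C{\left(P \right)} = 120 + P$
$Y{\left(M \right)} = M + 2 M^{2}$ ($Y{\left(M \right)} = \left(M^{2} + M^{2}\right) + M = 2 M^{2} + M = M + 2 M^{2}$)
$Y{\left(-133 \right)} - C{\left(u{\left(-3 \right)} \right)} = - 133 \left(1 + 2 \left(-133\right)\right) - \left(120 - -6\right) = - 133 \left(1 - 266\right) - \left(120 + 6\right) = \left(-133\right) \left(-265\right) - 126 = 35245 - 126 = 35119$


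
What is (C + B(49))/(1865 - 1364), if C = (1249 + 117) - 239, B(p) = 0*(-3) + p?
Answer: 392/167 ≈ 2.3473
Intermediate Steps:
B(p) = p (B(p) = 0 + p = p)
C = 1127 (C = 1366 - 239 = 1127)
(C + B(49))/(1865 - 1364) = (1127 + 49)/(1865 - 1364) = 1176/501 = 1176*(1/501) = 392/167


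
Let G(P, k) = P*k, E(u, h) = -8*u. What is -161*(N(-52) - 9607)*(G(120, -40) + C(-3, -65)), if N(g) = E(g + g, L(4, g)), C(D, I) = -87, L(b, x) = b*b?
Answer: -6904231425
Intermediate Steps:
L(b, x) = b²
N(g) = -16*g (N(g) = -8*(g + g) = -16*g)
-161*(N(-52) - 9607)*(G(120, -40) + C(-3, -65)) = -161*(-16*(-52) - 9607)*(120*(-40) - 87) = -161*(832 - 9607)*(-4800 - 87) = -(-1412775)*(-4887) = -161*42883425 = -6904231425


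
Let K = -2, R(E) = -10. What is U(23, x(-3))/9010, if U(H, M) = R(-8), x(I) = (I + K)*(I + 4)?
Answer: -1/901 ≈ -0.0011099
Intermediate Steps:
x(I) = (-2 + I)*(4 + I) (x(I) = (I - 2)*(I + 4) = (-2 + I)*(4 + I))
U(H, M) = -10
U(23, x(-3))/9010 = -10/9010 = -10*1/9010 = -1/901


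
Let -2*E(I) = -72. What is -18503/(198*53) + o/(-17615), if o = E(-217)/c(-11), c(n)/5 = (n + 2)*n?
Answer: -1629655541/924259050 ≈ -1.7632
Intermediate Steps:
c(n) = 5*n*(2 + n) (c(n) = 5*((n + 2)*n) = 5*((2 + n)*n) = 5*(n*(2 + n)) = 5*n*(2 + n))
E(I) = 36 (E(I) = -½*(-72) = 36)
o = 4/55 (o = 36/((5*(-11)*(2 - 11))) = 36/((5*(-11)*(-9))) = 36/495 = 36*(1/495) = 4/55 ≈ 0.072727)
-18503/(198*53) + o/(-17615) = -18503/(198*53) + (4/55)/(-17615) = -18503/10494 + (4/55)*(-1/17615) = -18503*1/10494 - 4/968825 = -18503/10494 - 4/968825 = -1629655541/924259050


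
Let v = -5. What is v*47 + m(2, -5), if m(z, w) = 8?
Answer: -227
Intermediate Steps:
v*47 + m(2, -5) = -5*47 + 8 = -235 + 8 = -227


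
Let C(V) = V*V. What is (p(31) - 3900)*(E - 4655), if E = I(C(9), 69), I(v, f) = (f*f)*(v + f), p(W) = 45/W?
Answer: -85746018225/31 ≈ -2.7660e+9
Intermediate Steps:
C(V) = V²
I(v, f) = f²*(f + v)
E = 714150 (E = 69²*(69 + 9²) = 4761*(69 + 81) = 4761*150 = 714150)
(p(31) - 3900)*(E - 4655) = (45/31 - 3900)*(714150 - 4655) = (45*(1/31) - 3900)*709495 = (45/31 - 3900)*709495 = -120855/31*709495 = -85746018225/31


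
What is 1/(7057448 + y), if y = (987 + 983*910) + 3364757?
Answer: 1/11317722 ≈ 8.8357e-8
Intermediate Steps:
y = 4260274 (y = (987 + 894530) + 3364757 = 895517 + 3364757 = 4260274)
1/(7057448 + y) = 1/(7057448 + 4260274) = 1/11317722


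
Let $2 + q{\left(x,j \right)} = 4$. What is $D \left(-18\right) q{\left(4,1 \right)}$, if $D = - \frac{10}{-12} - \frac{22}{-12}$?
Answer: $-96$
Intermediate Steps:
$q{\left(x,j \right)} = 2$ ($q{\left(x,j \right)} = -2 + 4 = 2$)
$D = \frac{8}{3}$ ($D = \left(-10\right) \left(- \frac{1}{12}\right) - - \frac{11}{6} = \frac{5}{6} + \frac{11}{6} = \frac{8}{3} \approx 2.6667$)
$D \left(-18\right) q{\left(4,1 \right)} = \frac{8}{3} \left(-18\right) 2 = \left(-48\right) 2 = -96$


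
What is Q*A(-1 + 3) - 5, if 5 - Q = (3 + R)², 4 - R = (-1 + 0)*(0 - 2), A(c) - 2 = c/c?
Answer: -65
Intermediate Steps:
A(c) = 3 (A(c) = 2 + c/c = 2 + 1 = 3)
R = 2 (R = 4 - (-1 + 0)*(0 - 2) = 4 - (-1)*(-2) = 4 - 1*2 = 4 - 2 = 2)
Q = -20 (Q = 5 - (3 + 2)² = 5 - 1*5² = 5 - 1*25 = 5 - 25 = -20)
Q*A(-1 + 3) - 5 = -20*3 - 5 = -60 - 5 = -65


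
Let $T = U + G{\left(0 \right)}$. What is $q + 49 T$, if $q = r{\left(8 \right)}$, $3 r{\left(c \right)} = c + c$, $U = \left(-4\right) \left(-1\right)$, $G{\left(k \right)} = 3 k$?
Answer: $\frac{604}{3} \approx 201.33$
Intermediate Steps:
$U = 4$
$r{\left(c \right)} = \frac{2 c}{3}$ ($r{\left(c \right)} = \frac{c + c}{3} = \frac{2 c}{3}$)
$T = 4$ ($T = 4 + 3 \cdot 0 = 4 + 0 = 4$)
$q = \frac{16}{3}$ ($q = \frac{2}{3} \cdot 8 = \frac{16}{3} \approx 5.3333$)
$q + 49 T = \frac{16}{3} + 49 \cdot 4 = \frac{16}{3} + 196 = \frac{604}{3}$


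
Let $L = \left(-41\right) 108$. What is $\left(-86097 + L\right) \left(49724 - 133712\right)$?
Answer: $7603013700$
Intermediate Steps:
$L = -4428$
$\left(-86097 + L\right) \left(49724 - 133712\right) = \left(-86097 - 4428\right) \left(49724 - 133712\right) = \left(-90525\right) \left(-83988\right) = 7603013700$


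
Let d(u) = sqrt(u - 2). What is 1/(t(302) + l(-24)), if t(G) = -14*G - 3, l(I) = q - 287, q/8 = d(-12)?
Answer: -2259/10206610 - 2*I*sqrt(14)/5103305 ≈ -0.00022133 - 1.4664e-6*I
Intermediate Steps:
d(u) = sqrt(-2 + u)
q = 8*I*sqrt(14) (q = 8*sqrt(-2 - 12) = 8*sqrt(-14) = 8*(I*sqrt(14)) = 8*I*sqrt(14) ≈ 29.933*I)
l(I) = -287 + 8*I*sqrt(14) (l(I) = 8*I*sqrt(14) - 287 = -287 + 8*I*sqrt(14))
t(G) = -3 - 14*G
1/(t(302) + l(-24)) = 1/((-3 - 14*302) + (-287 + 8*I*sqrt(14))) = 1/((-3 - 4228) + (-287 + 8*I*sqrt(14))) = 1/(-4231 + (-287 + 8*I*sqrt(14))) = 1/(-4518 + 8*I*sqrt(14))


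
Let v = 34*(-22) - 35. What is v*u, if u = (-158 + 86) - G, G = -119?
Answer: -36801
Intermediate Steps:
u = 47 (u = (-158 + 86) - 1*(-119) = -72 + 119 = 47)
v = -783 (v = -748 - 35 = -783)
v*u = -783*47 = -36801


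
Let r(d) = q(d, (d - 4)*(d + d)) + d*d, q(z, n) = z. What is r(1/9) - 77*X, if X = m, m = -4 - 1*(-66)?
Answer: -386684/81 ≈ -4773.9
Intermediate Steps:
m = 62 (m = -4 + 66 = 62)
X = 62
r(d) = d + d² (r(d) = d + d*d = d + d²)
r(1/9) - 77*X = (1/9)*(1 + 1/9) - 77*62 = (1*(⅑))*(1 + 1*(⅑)) - 4774 = (1 + ⅑)/9 - 4774 = (⅑)*(10/9) - 4774 = 10/81 - 4774 = -386684/81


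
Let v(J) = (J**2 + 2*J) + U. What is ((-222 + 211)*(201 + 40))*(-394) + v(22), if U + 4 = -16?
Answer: 1045002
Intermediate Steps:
U = -20 (U = -4 - 16 = -20)
v(J) = -20 + J**2 + 2*J (v(J) = (J**2 + 2*J) - 20 = -20 + J**2 + 2*J)
((-222 + 211)*(201 + 40))*(-394) + v(22) = ((-222 + 211)*(201 + 40))*(-394) + (-20 + 22**2 + 2*22) = -11*241*(-394) + (-20 + 484 + 44) = -2651*(-394) + 508 = 1044494 + 508 = 1045002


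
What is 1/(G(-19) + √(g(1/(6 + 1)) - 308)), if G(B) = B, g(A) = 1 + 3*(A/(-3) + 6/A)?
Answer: -133/3795 - 2*I*√2219/3795 ≈ -0.035046 - 0.024825*I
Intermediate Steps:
g(A) = 1 - A + 18/A (g(A) = 1 + 3*(A*(-⅓) + 6/A) = 1 + 3*(-A/3 + 6/A) = 1 + 3*(6/A - A/3) = 1 + (-A + 18/A) = 1 - A + 18/A)
1/(G(-19) + √(g(1/(6 + 1)) - 308)) = 1/(-19 + √((1 - 1/(6 + 1) + 18/(1/(6 + 1))) - 308)) = 1/(-19 + √((1 - 1/7 + 18/(1/7)) - 308)) = 1/(-19 + √((1 - 1*⅐ + 18/(⅐)) - 308)) = 1/(-19 + √((1 - ⅐ + 18*7) - 308)) = 1/(-19 + √((1 - ⅐ + 126) - 308)) = 1/(-19 + √(888/7 - 308)) = 1/(-19 + √(-1268/7)) = 1/(-19 + 2*I*√2219/7)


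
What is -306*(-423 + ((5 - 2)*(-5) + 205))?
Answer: 71298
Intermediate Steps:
-306*(-423 + ((5 - 2)*(-5) + 205)) = -306*(-423 + (3*(-5) + 205)) = -306*(-423 + (-15 + 205)) = -306*(-423 + 190) = -306*(-233) = 71298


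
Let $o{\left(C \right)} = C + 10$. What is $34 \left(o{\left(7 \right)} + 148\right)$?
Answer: $5610$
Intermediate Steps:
$o{\left(C \right)} = 10 + C$
$34 \left(o{\left(7 \right)} + 148\right) = 34 \left(\left(10 + 7\right) + 148\right) = 34 \left(17 + 148\right) = 34 \cdot 165 = 5610$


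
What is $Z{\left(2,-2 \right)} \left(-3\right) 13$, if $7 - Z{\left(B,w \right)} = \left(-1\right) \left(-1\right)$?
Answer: $-234$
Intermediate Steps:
$Z{\left(B,w \right)} = 6$ ($Z{\left(B,w \right)} = 7 - \left(-1\right) \left(-1\right) = 7 - 1 = 6$)
$Z{\left(2,-2 \right)} \left(-3\right) 13 = 6 \left(-3\right) 13 = \left(-18\right) 13 = -234$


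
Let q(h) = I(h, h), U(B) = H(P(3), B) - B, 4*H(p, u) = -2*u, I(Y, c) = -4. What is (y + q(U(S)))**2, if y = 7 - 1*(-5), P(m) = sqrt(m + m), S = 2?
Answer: 64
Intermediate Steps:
P(m) = sqrt(2)*sqrt(m) (P(m) = sqrt(2*m) = sqrt(2)*sqrt(m))
H(p, u) = -u/2 (H(p, u) = (-2*u)/4 = -u/2)
U(B) = -3*B/2 (U(B) = -B/2 - B = -3*B/2)
q(h) = -4
y = 12 (y = 7 + 5 = 12)
(y + q(U(S)))**2 = (12 - 4)**2 = 8**2 = 64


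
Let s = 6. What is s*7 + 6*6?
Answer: 78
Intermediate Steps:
s*7 + 6*6 = 6*7 + 6*6 = 42 + 36 = 78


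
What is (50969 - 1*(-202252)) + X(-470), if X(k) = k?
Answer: 252751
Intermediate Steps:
(50969 - 1*(-202252)) + X(-470) = (50969 - 1*(-202252)) - 470 = (50969 + 202252) - 470 = 253221 - 470 = 252751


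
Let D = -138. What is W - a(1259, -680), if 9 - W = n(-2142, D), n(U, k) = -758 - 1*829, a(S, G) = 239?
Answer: 1357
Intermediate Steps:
n(U, k) = -1587 (n(U, k) = -758 - 829 = -1587)
W = 1596 (W = 9 - 1*(-1587) = 9 + 1587 = 1596)
W - a(1259, -680) = 1596 - 1*239 = 1596 - 239 = 1357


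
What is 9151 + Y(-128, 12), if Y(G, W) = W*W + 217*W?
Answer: 11899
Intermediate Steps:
Y(G, W) = W² + 217*W
9151 + Y(-128, 12) = 9151 + 12*(217 + 12) = 9151 + 12*229 = 9151 + 2748 = 11899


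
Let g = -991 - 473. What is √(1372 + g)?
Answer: 2*I*√23 ≈ 9.5917*I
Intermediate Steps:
g = -1464
√(1372 + g) = √(1372 - 1464) = √(-92) = 2*I*√23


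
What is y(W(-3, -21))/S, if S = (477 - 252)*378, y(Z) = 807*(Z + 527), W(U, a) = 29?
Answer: 74782/14175 ≈ 5.2756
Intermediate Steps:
y(Z) = 425289 + 807*Z (y(Z) = 807*(527 + Z) = 425289 + 807*Z)
S = 85050 (S = 225*378 = 85050)
y(W(-3, -21))/S = (425289 + 807*29)/85050 = (425289 + 23403)*(1/85050) = 448692*(1/85050) = 74782/14175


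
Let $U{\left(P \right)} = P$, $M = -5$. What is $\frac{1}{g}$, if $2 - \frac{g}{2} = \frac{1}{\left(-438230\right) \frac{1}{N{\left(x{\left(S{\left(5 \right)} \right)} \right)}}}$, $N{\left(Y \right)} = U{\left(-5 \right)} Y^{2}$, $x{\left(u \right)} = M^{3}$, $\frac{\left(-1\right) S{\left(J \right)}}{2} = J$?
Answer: $\frac{43823}{159667} \approx 0.27447$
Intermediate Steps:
$S{\left(J \right)} = - 2 J$
$x{\left(u \right)} = -125$ ($x{\left(u \right)} = \left(-5\right)^{3} = -125$)
$N{\left(Y \right)} = - 5 Y^{2}$
$g = \frac{159667}{43823}$ ($g = 4 - \frac{2}{\left(-438230\right) \frac{1}{\left(-5\right) \left(-125\right)^{2}}} = 4 - \frac{2}{\left(-438230\right) \frac{1}{\left(-5\right) 15625}} = 4 - \frac{2}{\left(-438230\right) \frac{1}{-78125}} = 4 - \frac{2}{\left(-438230\right) \left(- \frac{1}{78125}\right)} = 4 - \frac{2}{\frac{87646}{15625}} = 4 - \frac{15625}{43823} = \frac{159667}{43823} \approx 3.6435$)
$\frac{1}{g} = \frac{1}{\frac{159667}{43823}} = \frac{43823}{159667}$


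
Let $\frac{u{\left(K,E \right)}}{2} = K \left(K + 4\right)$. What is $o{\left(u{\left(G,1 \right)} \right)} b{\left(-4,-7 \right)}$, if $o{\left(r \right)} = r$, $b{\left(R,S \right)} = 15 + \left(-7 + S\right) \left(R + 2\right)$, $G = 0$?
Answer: $0$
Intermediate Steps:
$u{\left(K,E \right)} = 2 K \left(4 + K\right)$ ($u{\left(K,E \right)} = 2 K \left(K + 4\right) = 2 K \left(4 + K\right)$)
$b{\left(R,S \right)} = 15 + \left(-7 + S\right) \left(2 + R\right)$
$o{\left(u{\left(G,1 \right)} \right)} b{\left(-4,-7 \right)} = 2 \cdot 0 \left(4 + 0\right) \left(1 - -28 + 2 \left(-7\right) - -28\right) = 2 \cdot 0 \cdot 4 \left(1 + 28 - 14 + 28\right) = 0 \cdot 43 = 0$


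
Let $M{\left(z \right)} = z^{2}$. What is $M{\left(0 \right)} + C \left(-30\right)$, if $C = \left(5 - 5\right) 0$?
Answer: $0$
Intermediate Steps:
$C = 0$ ($C = 0 \cdot 0 = 0$)
$M{\left(0 \right)} + C \left(-30\right) = 0^{2} + 0 \left(-30\right) = 0 + 0 = 0$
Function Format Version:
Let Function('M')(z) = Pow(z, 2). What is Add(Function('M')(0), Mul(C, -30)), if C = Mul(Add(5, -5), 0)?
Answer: 0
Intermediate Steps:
C = 0 (C = Mul(0, 0) = 0)
Add(Function('M')(0), Mul(C, -30)) = Add(Pow(0, 2), Mul(0, -30)) = Add(0, 0) = 0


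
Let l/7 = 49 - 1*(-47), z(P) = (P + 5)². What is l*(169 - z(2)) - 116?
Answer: 80524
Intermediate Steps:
z(P) = (5 + P)²
l = 672 (l = 7*(49 - 1*(-47)) = 7*(49 + 47) = 7*96 = 672)
l*(169 - z(2)) - 116 = 672*(169 - (5 + 2)²) - 116 = 672*(169 - 1*7²) - 116 = 672*(169 - 1*49) - 116 = 672*(169 - 49) - 116 = 672*120 - 116 = 80640 - 116 = 80524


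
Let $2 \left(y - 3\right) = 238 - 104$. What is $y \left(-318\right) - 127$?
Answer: $-22387$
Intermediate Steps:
$y = 70$ ($y = 3 + \frac{238 - 104}{2} = 3 + \frac{1}{2} \cdot 134 = 3 + 67 = 70$)
$y \left(-318\right) - 127 = 70 \left(-318\right) - 127 = -22260 - 127 = -22387$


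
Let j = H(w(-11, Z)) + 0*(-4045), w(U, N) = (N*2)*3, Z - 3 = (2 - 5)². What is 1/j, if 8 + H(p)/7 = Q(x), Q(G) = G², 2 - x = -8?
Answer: 1/644 ≈ 0.0015528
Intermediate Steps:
x = 10 (x = 2 - 1*(-8) = 2 + 8 = 10)
Z = 12 (Z = 3 + (2 - 5)² = 3 + (-3)² = 3 + 9 = 12)
w(U, N) = 6*N (w(U, N) = (2*N)*3 = 6*N)
H(p) = 644 (H(p) = -56 + 7*10² = -56 + 7*100 = -56 + 700 = 644)
j = 644 (j = 644 + 0*(-4045) = 644 + 0 = 644)
1/j = 1/644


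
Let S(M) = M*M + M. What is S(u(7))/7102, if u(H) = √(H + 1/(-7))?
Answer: 24/24857 + 2*√21/24857 ≈ 0.0013342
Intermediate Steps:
u(H) = √(-⅐ + H) (u(H) = √(H - ⅐) = √(-⅐ + H))
S(M) = M + M² (S(M) = M² + M = M + M²)
S(u(7))/7102 = ((√(-7 + 49*7)/7)*(1 + √(-7 + 49*7)/7))/7102 = ((√(-7 + 343)/7)*(1 + √(-7 + 343)/7))*(1/7102) = ((√336/7)*(1 + √336/7))*(1/7102) = (((4*√21)/7)*(1 + (4*√21)/7))*(1/7102) = ((4*√21/7)*(1 + 4*√21/7))*(1/7102) = (4*√21*(1 + 4*√21/7)/7)*(1/7102) = 2*√21*(1 + 4*√21/7)/24857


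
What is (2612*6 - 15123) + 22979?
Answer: 23528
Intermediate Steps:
(2612*6 - 15123) + 22979 = (15672 - 15123) + 22979 = 549 + 22979 = 23528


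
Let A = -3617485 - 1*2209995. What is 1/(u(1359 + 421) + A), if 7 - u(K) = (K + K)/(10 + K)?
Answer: -179/1043118023 ≈ -1.7160e-7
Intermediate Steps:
A = -5827480 (A = -3617485 - 2209995 = -5827480)
u(K) = 7 - 2*K/(10 + K) (u(K) = 7 - (K + K)/(10 + K) = 7 - 2*K/(10 + K))
1/(u(1359 + 421) + A) = 1/(5*(14 + (1359 + 421))/(10 + (1359 + 421)) - 5827480) = 1/(5*(14 + 1780)/(10 + 1780) - 5827480) = 1/(5*1794/1790 - 5827480) = 1/(5*(1/1790)*1794 - 5827480) = 1/(897/179 - 5827480) = 1/(-1043118023/179) = -179/1043118023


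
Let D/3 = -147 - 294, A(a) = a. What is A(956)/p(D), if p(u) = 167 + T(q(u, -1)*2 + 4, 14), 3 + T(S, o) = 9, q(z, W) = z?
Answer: 956/173 ≈ 5.5260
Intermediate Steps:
T(S, o) = 6 (T(S, o) = -3 + 9 = 6)
D = -1323 (D = 3*(-147 - 294) = 3*(-441) = -1323)
p(u) = 173 (p(u) = 167 + 6 = 173)
A(956)/p(D) = 956/173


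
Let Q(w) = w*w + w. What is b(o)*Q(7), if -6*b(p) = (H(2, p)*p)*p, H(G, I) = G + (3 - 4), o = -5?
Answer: -700/3 ≈ -233.33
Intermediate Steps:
H(G, I) = -1 + G (H(G, I) = G - 1 = -1 + G)
Q(w) = w + w² (Q(w) = w² + w = w + w²)
b(p) = -p²/6 (b(p) = -(-1 + 2)*p*p/6 = -1*p*p/6 = -p*p/6 = -p²/6)
b(o)*Q(7) = (-⅙*(-5)²)*(7*(1 + 7)) = (-⅙*25)*(7*8) = -25/6*56 = -700/3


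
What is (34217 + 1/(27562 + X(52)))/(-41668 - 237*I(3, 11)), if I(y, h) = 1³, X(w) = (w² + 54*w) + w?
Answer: -1133472343/1388145030 ≈ -0.81654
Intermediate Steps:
X(w) = w² + 55*w
I(y, h) = 1
(34217 + 1/(27562 + X(52)))/(-41668 - 237*I(3, 11)) = (34217 + 1/(27562 + 52*(55 + 52)))/(-41668 - 237*1) = (34217 + 1/(27562 + 52*107))/(-41668 - 237) = (34217 + 1/(27562 + 5564))/(-41905) = (34217 + 1/33126)*(-1/41905) = (1133472343/33126)*(-1/41905) = -1133472343/1388145030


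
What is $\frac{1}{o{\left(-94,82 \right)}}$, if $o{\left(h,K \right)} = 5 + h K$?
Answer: $- \frac{1}{7703} \approx -0.00012982$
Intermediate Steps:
$o{\left(h,K \right)} = 5 + K h$
$\frac{1}{o{\left(-94,82 \right)}} = \frac{1}{5 + 82 \left(-94\right)} = \frac{1}{5 - 7708} = \frac{1}{-7703} = - \frac{1}{7703}$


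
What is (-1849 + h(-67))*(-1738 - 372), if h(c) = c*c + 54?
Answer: -5684340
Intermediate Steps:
h(c) = 54 + c**2 (h(c) = c**2 + 54 = 54 + c**2)
(-1849 + h(-67))*(-1738 - 372) = (-1849 + (54 + (-67)**2))*(-1738 - 372) = (-1849 + (54 + 4489))*(-2110) = (-1849 + 4543)*(-2110) = 2694*(-2110) = -5684340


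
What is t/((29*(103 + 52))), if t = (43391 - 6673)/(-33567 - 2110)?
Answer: -36718/160368115 ≈ -0.00022896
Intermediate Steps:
t = -36718/35677 (t = 36718/(-35677) = 36718*(-1/35677) = -36718/35677 ≈ -1.0292)
t/((29*(103 + 52))) = -36718*1/(29*(103 + 52))/35677 = -36718/(35677*(29*155)) = -36718/35677/4495 = -36718/35677*1/4495 = -36718/160368115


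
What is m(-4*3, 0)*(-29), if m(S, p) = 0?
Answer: 0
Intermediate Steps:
m(-4*3, 0)*(-29) = 0*(-29) = 0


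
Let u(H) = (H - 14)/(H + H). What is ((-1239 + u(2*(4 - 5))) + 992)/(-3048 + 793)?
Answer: 243/2255 ≈ 0.10776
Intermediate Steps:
u(H) = (-14 + H)/(2*H) (u(H) = (-14 + H)/((2*H)) = (-14 + H)*(1/(2*H)) = (-14 + H)/(2*H))
((-1239 + u(2*(4 - 5))) + 992)/(-3048 + 793) = ((-1239 + (-14 + 2*(4 - 5))/(2*((2*(4 - 5))))) + 992)/(-3048 + 793) = ((-1239 + (-14 + 2*(-1))/(2*((2*(-1))))) + 992)/(-2255) = ((-1239 + (1/2)*(-14 - 2)/(-2)) + 992)*(-1/2255) = ((-1239 + (1/2)*(-1/2)*(-16)) + 992)*(-1/2255) = ((-1239 + 4) + 992)*(-1/2255) = (-1235 + 992)*(-1/2255) = -243*(-1/2255) = 243/2255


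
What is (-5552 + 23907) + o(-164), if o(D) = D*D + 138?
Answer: 45389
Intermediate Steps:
o(D) = 138 + D² (o(D) = D² + 138 = 138 + D²)
(-5552 + 23907) + o(-164) = (-5552 + 23907) + (138 + (-164)²) = 18355 + (138 + 26896) = 18355 + 27034 = 45389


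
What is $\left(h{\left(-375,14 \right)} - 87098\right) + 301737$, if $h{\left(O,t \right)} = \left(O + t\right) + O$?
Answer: $213903$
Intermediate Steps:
$h{\left(O,t \right)} = t + 2 O$
$\left(h{\left(-375,14 \right)} - 87098\right) + 301737 = \left(\left(14 + 2 \left(-375\right)\right) - 87098\right) + 301737 = \left(\left(14 - 750\right) - 87098\right) + 301737 = \left(-736 - 87098\right) + 301737 = -87834 + 301737 = 213903$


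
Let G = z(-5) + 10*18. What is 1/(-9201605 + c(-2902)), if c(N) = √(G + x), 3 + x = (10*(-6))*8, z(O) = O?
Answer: -1314515/12095647796619 - 2*I*√77/84669534576333 ≈ -1.0868e-7 - 2.0728e-13*I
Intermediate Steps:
G = 175 (G = -5 + 10*18 = -5 + 180 = 175)
x = -483 (x = -3 + (10*(-6))*8 = -3 - 60*8 = -3 - 480 = -483)
c(N) = 2*I*√77 (c(N) = √(175 - 483) = √(-308) = 2*I*√77)
1/(-9201605 + c(-2902)) = 1/(-9201605 + 2*I*√77)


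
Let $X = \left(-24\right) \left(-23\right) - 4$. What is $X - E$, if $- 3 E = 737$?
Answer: $\frac{2381}{3} \approx 793.67$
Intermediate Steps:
$E = - \frac{737}{3}$ ($E = \left(- \frac{1}{3}\right) 737 = - \frac{737}{3} \approx -245.67$)
$X = 548$ ($X = 552 - 4 = 548$)
$X - E = 548 - - \frac{737}{3} = 548 + \frac{737}{3} = \frac{2381}{3}$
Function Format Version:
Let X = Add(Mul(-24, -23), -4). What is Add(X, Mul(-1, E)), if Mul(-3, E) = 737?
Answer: Rational(2381, 3) ≈ 793.67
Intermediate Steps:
E = Rational(-737, 3) (E = Mul(Rational(-1, 3), 737) = Rational(-737, 3) ≈ -245.67)
X = 548 (X = Add(552, -4) = 548)
Add(X, Mul(-1, E)) = Add(548, Mul(-1, Rational(-737, 3))) = Add(548, Rational(737, 3)) = Rational(2381, 3)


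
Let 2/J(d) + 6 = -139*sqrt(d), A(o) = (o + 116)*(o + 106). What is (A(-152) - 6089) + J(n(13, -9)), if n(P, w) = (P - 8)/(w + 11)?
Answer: -427930765/96533 - 278*sqrt(10)/96533 ≈ -4433.0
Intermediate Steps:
n(P, w) = (-8 + P)/(11 + w)
A(o) = (106 + o)*(116 + o) (A(o) = (116 + o)*(106 + o) = (106 + o)*(116 + o))
J(d) = 2/(-6 - 139*sqrt(d))
(A(-152) - 6089) + J(n(13, -9)) = ((12296 + (-152)**2 + 222*(-152)) - 6089) - 2/(6 + 139*sqrt((-8 + 13)/(11 - 9))) = ((12296 + 23104 - 33744) - 6089) - 2/(6 + 139*sqrt(5/2)) = (1656 - 6089) - 2/(6 + 139*sqrt((1/2)*5)) = -4433 - 2/(6 + 139*sqrt(5/2)) = -4433 - 2/(6 + 139*(sqrt(10)/2)) = -4433 - 2/(6 + 139*sqrt(10)/2)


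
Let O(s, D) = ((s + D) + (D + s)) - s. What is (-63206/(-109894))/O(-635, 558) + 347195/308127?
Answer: 706610032342/626434207953 ≈ 1.1280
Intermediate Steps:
O(s, D) = s + 2*D (O(s, D) = ((D + s) + (D + s)) - s = (2*D + 2*s) - s = s + 2*D)
(-63206/(-109894))/O(-635, 558) + 347195/308127 = (-63206/(-109894))/(-635 + 2*558) + 347195/308127 = (-63206*(-1/109894))/(-635 + 1116) + 347195*(1/308127) = (31603/54947)/481 + 347195/308127 = (31603/54947)*(1/481) + 347195/308127 = 2431/2033039 + 347195/308127 = 706610032342/626434207953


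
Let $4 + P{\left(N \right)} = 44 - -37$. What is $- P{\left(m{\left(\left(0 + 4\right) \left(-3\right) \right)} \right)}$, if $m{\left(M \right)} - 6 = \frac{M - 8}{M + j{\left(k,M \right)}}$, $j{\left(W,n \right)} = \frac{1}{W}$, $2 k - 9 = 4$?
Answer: $-77$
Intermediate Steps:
$k = \frac{13}{2}$ ($k = \frac{9}{2} + \frac{1}{2} \cdot 4 = \frac{9}{2} + 2 = \frac{13}{2} \approx 6.5$)
$m{\left(M \right)} = 6 + \frac{-8 + M}{\frac{2}{13} + M}$ ($m{\left(M \right)} = 6 + \frac{M - 8}{M + \frac{1}{\frac{13}{2}}} = 6 + \frac{-8 + M}{M + \frac{2}{13}} = 6 + \frac{-8 + M}{\frac{2}{13} + M}$)
$P{\left(N \right)} = 77$ ($P{\left(N \right)} = -4 + \left(44 - -37\right) = -4 + \left(44 + 37\right) = -4 + 81 = 77$)
$- P{\left(m{\left(\left(0 + 4\right) \left(-3\right) \right)} \right)} = \left(-1\right) 77 = -77$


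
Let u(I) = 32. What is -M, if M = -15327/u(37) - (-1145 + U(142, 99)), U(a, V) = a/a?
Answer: -21281/32 ≈ -665.03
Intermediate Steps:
U(a, V) = 1
M = 21281/32 (M = -15327/32 - (-1145 + 1) = -15327*1/32 - 1*(-1144) = -15327/32 + 1144 = 21281/32 ≈ 665.03)
-M = -1*21281/32 = -21281/32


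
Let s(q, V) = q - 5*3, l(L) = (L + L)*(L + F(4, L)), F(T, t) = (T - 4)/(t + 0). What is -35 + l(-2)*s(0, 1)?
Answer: -155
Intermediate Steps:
F(T, t) = (-4 + T)/t
l(L) = 2*L² (l(L) = (L + L)*(L + (-4 + 4)/L) = (2*L)*(L + 0/L) = (2*L)*(L + 0) = (2*L)*L = 2*L²)
s(q, V) = -15 + q (s(q, V) = q - 15 = -15 + q)
-35 + l(-2)*s(0, 1) = -35 + (2*(-2)²)*(-15 + 0) = -35 + (2*4)*(-15) = -35 + 8*(-15) = -35 - 120 = -155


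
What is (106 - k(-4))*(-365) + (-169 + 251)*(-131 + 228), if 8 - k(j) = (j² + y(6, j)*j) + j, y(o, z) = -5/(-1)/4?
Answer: -30371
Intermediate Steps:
y(o, z) = 5/4 (y(o, z) = -5*(-1)*(¼) = 5*(¼) = 5/4)
k(j) = 8 - j² - 9*j/4 (k(j) = 8 - ((j² + 5*j/4) + j) = 8 - (j² + 9*j/4) = 8 + (-j² - 9*j/4) = 8 - j² - 9*j/4)
(106 - k(-4))*(-365) + (-169 + 251)*(-131 + 228) = (106 - (8 - 1*(-4)² - 9/4*(-4)))*(-365) + (-169 + 251)*(-131 + 228) = (106 - (8 - 1*16 + 9))*(-365) + 82*97 = (106 - (8 - 16 + 9))*(-365) + 7954 = (106 - 1*1)*(-365) + 7954 = (106 - 1)*(-365) + 7954 = 105*(-365) + 7954 = -38325 + 7954 = -30371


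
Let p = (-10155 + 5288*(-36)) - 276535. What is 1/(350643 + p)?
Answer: -1/126415 ≈ -7.9105e-6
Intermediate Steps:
p = -477058 (p = (-10155 - 190368) - 276535 = -200523 - 276535 = -477058)
1/(350643 + p) = 1/(350643 - 477058) = 1/(-126415) = -1/126415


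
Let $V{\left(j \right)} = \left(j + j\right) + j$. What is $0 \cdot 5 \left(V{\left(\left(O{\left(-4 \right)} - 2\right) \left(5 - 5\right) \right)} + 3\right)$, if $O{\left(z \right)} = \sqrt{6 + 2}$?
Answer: $0$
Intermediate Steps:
$O{\left(z \right)} = 2 \sqrt{2}$ ($O{\left(z \right)} = \sqrt{8} = 2 \sqrt{2}$)
$V{\left(j \right)} = 3 j$ ($V{\left(j \right)} = 2 j + j = 3 j$)
$0 \cdot 5 \left(V{\left(\left(O{\left(-4 \right)} - 2\right) \left(5 - 5\right) \right)} + 3\right) = 0 \cdot 5 \left(3 \left(2 \sqrt{2} - 2\right) \left(5 - 5\right) + 3\right) = 0 \cdot 5 \left(3 \left(-2 + 2 \sqrt{2}\right) 0 + 3\right) = 0 \cdot 5 \left(3 \cdot 0 + 3\right) = 0 \cdot 5 \left(0 + 3\right) = 0 \cdot 5 \cdot 3 = 0 \cdot 15 = 0$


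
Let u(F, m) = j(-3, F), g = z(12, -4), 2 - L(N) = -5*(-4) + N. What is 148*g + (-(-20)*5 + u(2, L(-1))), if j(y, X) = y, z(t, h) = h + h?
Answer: -1087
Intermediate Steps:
L(N) = -18 - N (L(N) = 2 - (-5*(-4) + N) = 2 - (20 + N) = 2 + (-20 - N) = -18 - N)
z(t, h) = 2*h
g = -8 (g = 2*(-4) = -8)
u(F, m) = -3
148*g + (-(-20)*5 + u(2, L(-1))) = 148*(-8) + (-(-20)*5 - 3) = -1184 + (-4*(-25) - 3) = -1184 + (100 - 3) = -1184 + 97 = -1087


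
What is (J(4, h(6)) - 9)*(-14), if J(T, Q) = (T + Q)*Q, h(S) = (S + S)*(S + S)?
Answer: -298242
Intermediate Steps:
h(S) = 4*S² (h(S) = (2*S)*(2*S) = 4*S²)
J(T, Q) = Q*(Q + T) (J(T, Q) = (Q + T)*Q = Q*(Q + T))
(J(4, h(6)) - 9)*(-14) = ((4*6²)*(4*6² + 4) - 9)*(-14) = ((4*36)*(4*36 + 4) - 9)*(-14) = (144*(144 + 4) - 9)*(-14) = (144*148 - 9)*(-14) = (21312 - 9)*(-14) = 21303*(-14) = -298242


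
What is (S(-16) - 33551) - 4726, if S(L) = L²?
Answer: -38021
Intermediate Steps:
(S(-16) - 33551) - 4726 = ((-16)² - 33551) - 4726 = (256 - 33551) - 4726 = -33295 - 4726 = -38021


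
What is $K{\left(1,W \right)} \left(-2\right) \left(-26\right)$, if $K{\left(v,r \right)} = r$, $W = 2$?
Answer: $104$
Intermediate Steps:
$K{\left(1,W \right)} \left(-2\right) \left(-26\right) = 2 \left(-2\right) \left(-26\right) = \left(-4\right) \left(-26\right) = 104$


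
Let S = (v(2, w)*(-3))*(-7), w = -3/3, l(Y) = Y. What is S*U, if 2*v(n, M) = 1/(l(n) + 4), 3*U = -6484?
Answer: -11347/3 ≈ -3782.3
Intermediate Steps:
w = -1 (w = -3*1/3 = -1)
U = -6484/3 (U = (1/3)*(-6484) = -6484/3 ≈ -2161.3)
v(n, M) = 1/(2*(4 + n)) (v(n, M) = 1/(2*(n + 4)) = 1/(2*(4 + n)))
S = 7/4 (S = ((1/(2*(4 + 2)))*(-3))*(-7) = (((1/2)/6)*(-3))*(-7) = (((1/2)*(1/6))*(-3))*(-7) = ((1/12)*(-3))*(-7) = -1/4*(-7) = 7/4 ≈ 1.7500)
S*U = (7/4)*(-6484/3) = -11347/3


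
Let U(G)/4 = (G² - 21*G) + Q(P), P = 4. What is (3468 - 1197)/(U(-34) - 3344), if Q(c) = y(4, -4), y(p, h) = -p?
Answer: 2271/4120 ≈ 0.55121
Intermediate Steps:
Q(c) = -4 (Q(c) = -1*4 = -4)
U(G) = -16 - 84*G + 4*G² (U(G) = 4*((G² - 21*G) - 4) = 4*(-4 + G² - 21*G) = -16 - 84*G + 4*G²)
(3468 - 1197)/(U(-34) - 3344) = (3468 - 1197)/((-16 - 84*(-34) + 4*(-34)²) - 3344) = 2271/((-16 + 2856 + 4*1156) - 3344) = 2271/((-16 + 2856 + 4624) - 3344) = 2271/(7464 - 3344) = 2271/4120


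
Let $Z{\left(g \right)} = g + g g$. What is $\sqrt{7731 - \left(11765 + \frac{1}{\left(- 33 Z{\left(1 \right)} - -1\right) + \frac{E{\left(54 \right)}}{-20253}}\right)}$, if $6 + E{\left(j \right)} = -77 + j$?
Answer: $\frac{i \sqrt{109229656495979}}{164552} \approx 63.514 i$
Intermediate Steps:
$E{\left(j \right)} = -83 + j$ ($E{\left(j \right)} = -6 + \left(-77 + j\right) = -83 + j$)
$Z{\left(g \right)} = g + g^{2}$
$\sqrt{7731 - \left(11765 + \frac{1}{\left(- 33 Z{\left(1 \right)} - -1\right) + \frac{E{\left(54 \right)}}{-20253}}\right)} = \sqrt{7731 - \left(11765 + \frac{1}{\left(- 33 \cdot 1 \left(1 + 1\right) - -1\right) + \frac{-83 + 54}{-20253}}\right)} = \sqrt{7731 - \left(11765 + \frac{1}{\left(- 33 \cdot 1 \cdot 2 + 1\right) - - \frac{29}{20253}}\right)} = \sqrt{7731 - \left(11765 + \frac{1}{\left(\left(-33\right) 2 + 1\right) + \frac{29}{20253}}\right)} = \sqrt{7731 - \left(11765 + \frac{1}{\left(-66 + 1\right) + \frac{29}{20253}}\right)} = \sqrt{7731 - \left(11765 + \frac{1}{-65 + \frac{29}{20253}}\right)} = \sqrt{7731 - \frac{15487613987}{1316416}} = \sqrt{- \frac{5310401891}{1316416}} = \frac{i \sqrt{109229656495979}}{164552}$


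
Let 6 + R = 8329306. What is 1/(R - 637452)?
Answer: 1/7691848 ≈ 1.3001e-7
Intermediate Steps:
R = 8329300 (R = -6 + 8329306 = 8329300)
1/(R - 637452) = 1/(8329300 - 637452) = 1/7691848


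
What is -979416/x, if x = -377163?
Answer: 1784/687 ≈ 2.5968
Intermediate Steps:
-979416/x = -979416/(-377163) = -979416*(-1/377163) = 1784/687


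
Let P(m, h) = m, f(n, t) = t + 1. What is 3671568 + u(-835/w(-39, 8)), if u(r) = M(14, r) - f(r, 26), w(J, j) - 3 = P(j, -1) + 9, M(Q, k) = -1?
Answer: 3671540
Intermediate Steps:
f(n, t) = 1 + t
w(J, j) = 12 + j (w(J, j) = 3 + (j + 9) = 3 + (9 + j) = 12 + j)
u(r) = -28 (u(r) = -1 - (1 + 26) = -1 - 1*27 = -1 - 27 = -28)
3671568 + u(-835/w(-39, 8)) = 3671568 - 28 = 3671540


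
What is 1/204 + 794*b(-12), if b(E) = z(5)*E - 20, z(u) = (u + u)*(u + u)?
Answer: -197610719/204 ≈ -9.6868e+5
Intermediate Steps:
z(u) = 4*u² (z(u) = (2*u)*(2*u) = 4*u²)
b(E) = -20 + 100*E (b(E) = (4*5²)*E - 20 = (4*25)*E - 20 = 100*E - 20 = -20 + 100*E)
1/204 + 794*b(-12) = 1/204 + 794*(-20 + 100*(-12)) = 1/204 + 794*(-20 - 1200) = 1/204 + 794*(-1220) = 1/204 - 968680 = -197610719/204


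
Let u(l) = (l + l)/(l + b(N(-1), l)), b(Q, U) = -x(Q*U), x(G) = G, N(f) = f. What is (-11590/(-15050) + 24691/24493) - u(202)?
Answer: 4097911/5265995 ≈ 0.77818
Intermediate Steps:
b(Q, U) = -Q*U
u(l) = 1 (u(l) = (l + l)/(l - 1*(-1)*l) = (2*l)/(l + l) = (2*l)/((2*l)) = (2*l)*(1/(2*l)) = 1)
(-11590/(-15050) + 24691/24493) - u(202) = (-11590/(-15050) + 24691/24493) - 1*1 = (-11590*(-1/15050) + 24691*(1/24493)) - 1 = (1159/1505 + 24691/24493) - 1 = 9363906/5265995 - 1 = 4097911/5265995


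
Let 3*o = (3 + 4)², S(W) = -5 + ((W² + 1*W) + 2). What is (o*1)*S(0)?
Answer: -49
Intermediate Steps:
S(W) = -3 + W + W² (S(W) = -5 + ((W² + W) + 2) = -5 + ((W + W²) + 2) = -5 + (2 + W + W²) = -3 + W + W²)
o = 49/3 (o = (3 + 4)²/3 = (⅓)*7² = (⅓)*49 = 49/3 ≈ 16.333)
(o*1)*S(0) = ((49/3)*1)*(-3 + 0 + 0²) = 49*(-3 + 0 + 0)/3 = (49/3)*(-3) = -49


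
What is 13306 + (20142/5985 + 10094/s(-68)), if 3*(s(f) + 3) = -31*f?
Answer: 18597815602/1395835 ≈ 13324.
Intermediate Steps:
s(f) = -3 - 31*f/3 (s(f) = -3 + (-31*f)/3 = -3 - 31*f/3)
13306 + (20142/5985 + 10094/s(-68)) = 13306 + (20142/5985 + 10094/(-3 - 31/3*(-68))) = 13306 + (20142*(1/5985) + 10094/(-3 + 2108/3)) = 13306 + (2238/665 + 10094/(2099/3)) = 13306 + (2238/665 + 10094*(3/2099)) = 13306 + (2238/665 + 30282/2099) = 13306 + 24835092/1395835 = 18597815602/1395835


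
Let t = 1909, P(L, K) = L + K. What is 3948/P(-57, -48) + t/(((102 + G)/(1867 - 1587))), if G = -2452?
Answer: -62288/235 ≈ -265.06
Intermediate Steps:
P(L, K) = K + L
3948/P(-57, -48) + t/(((102 + G)/(1867 - 1587))) = 3948/(-48 - 57) + 1909/(((102 - 2452)/(1867 - 1587))) = 3948/(-105) + 1909/((-2350/280)) = 3948*(-1/105) + 1909/((-2350*1/280)) = -188/5 + 1909/(-235/28) = -188/5 + 1909*(-28/235) = -188/5 - 53452/235 = -62288/235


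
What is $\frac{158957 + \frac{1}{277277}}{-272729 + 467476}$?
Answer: $\frac{44075120090}{53998863919} \approx 0.81622$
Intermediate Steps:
$\frac{158957 + \frac{1}{277277}}{-272729 + 467476} = \frac{158957 + \frac{1}{277277}}{194747} = \frac{44075120090}{277277} \cdot \frac{1}{194747} = \frac{44075120090}{53998863919}$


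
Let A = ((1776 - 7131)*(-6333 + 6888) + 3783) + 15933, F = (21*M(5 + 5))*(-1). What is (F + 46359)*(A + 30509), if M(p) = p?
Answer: -134838148200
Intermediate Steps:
F = -210 (F = (21*(5 + 5))*(-1) = (21*10)*(-1) = 210*(-1) = -210)
A = -2952309 (A = (-5355*555 + 3783) + 15933 = (-2972025 + 3783) + 15933 = -2968242 + 15933 = -2952309)
(F + 46359)*(A + 30509) = (-210 + 46359)*(-2952309 + 30509) = 46149*(-2921800) = -134838148200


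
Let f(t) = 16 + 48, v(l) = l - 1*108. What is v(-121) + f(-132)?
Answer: -165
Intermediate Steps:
v(l) = -108 + l (v(l) = l - 108 = -108 + l)
f(t) = 64
v(-121) + f(-132) = (-108 - 121) + 64 = -229 + 64 = -165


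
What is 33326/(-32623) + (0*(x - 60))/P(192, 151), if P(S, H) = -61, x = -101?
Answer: -1754/1717 ≈ -1.0215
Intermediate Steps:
33326/(-32623) + (0*(x - 60))/P(192, 151) = 33326/(-32623) + (0*(-101 - 60))/(-61) = 33326*(-1/32623) + (0*(-161))*(-1/61) = -1754/1717 + 0*(-1/61) = -1754/1717 + 0 = -1754/1717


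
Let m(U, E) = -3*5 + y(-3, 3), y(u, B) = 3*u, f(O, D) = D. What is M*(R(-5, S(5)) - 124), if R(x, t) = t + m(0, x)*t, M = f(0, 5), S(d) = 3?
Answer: -965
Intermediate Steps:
M = 5
m(U, E) = -24 (m(U, E) = -3*5 + 3*(-3) = -15 - 9 = -24)
R(x, t) = -23*t (R(x, t) = t - 24*t = -23*t)
M*(R(-5, S(5)) - 124) = 5*(-23*3 - 124) = 5*(-69 - 124) = 5*(-193) = -965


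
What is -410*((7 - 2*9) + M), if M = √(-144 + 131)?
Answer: 4510 - 410*I*√13 ≈ 4510.0 - 1478.3*I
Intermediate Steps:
M = I*√13 (M = √(-13) = I*√13 ≈ 3.6056*I)
-410*((7 - 2*9) + M) = -410*((7 - 2*9) + I*√13) = -410*((7 - 18) + I*√13) = -410*(-11 + I*√13) = 4510 - 410*I*√13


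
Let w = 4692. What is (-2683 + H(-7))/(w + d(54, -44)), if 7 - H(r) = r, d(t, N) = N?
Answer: -2669/4648 ≈ -0.57423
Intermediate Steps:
H(r) = 7 - r
(-2683 + H(-7))/(w + d(54, -44)) = (-2683 + (7 - 1*(-7)))/(4692 - 44) = (-2683 + (7 + 7))/4648 = (-2683 + 14)*(1/4648) = -2669*1/4648 = -2669/4648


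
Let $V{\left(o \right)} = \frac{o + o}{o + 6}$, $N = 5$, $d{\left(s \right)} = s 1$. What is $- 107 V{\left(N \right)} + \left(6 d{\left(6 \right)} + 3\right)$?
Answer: $- \frac{641}{11} \approx -58.273$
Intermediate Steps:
$d{\left(s \right)} = s$
$V{\left(o \right)} = \frac{2 o}{6 + o}$
$- 107 V{\left(N \right)} + \left(6 d{\left(6 \right)} + 3\right) = - 107 \cdot 2 \cdot 5 \frac{1}{6 + 5} + \left(6 \cdot 6 + 3\right) = - 107 \cdot 2 \cdot 5 \cdot \frac{1}{11} + \left(36 + 3\right) = - 107 \cdot 2 \cdot 5 \cdot \frac{1}{11} + 39 = \left(-107\right) \frac{10}{11} + 39 = - \frac{1070}{11} + 39 = - \frac{641}{11}$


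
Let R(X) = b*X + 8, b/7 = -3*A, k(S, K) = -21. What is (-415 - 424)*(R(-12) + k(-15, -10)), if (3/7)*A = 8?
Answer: -3935749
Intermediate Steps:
A = 56/3 (A = (7/3)*8 = 56/3 ≈ 18.667)
b = -392 (b = 7*(-3*56/3) = 7*(-56) = -392)
R(X) = 8 - 392*X (R(X) = -392*X + 8 = 8 - 392*X)
(-415 - 424)*(R(-12) + k(-15, -10)) = (-415 - 424)*((8 - 392*(-12)) - 21) = -839*((8 + 4704) - 21) = -839*(4712 - 21) = -839*4691 = -3935749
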